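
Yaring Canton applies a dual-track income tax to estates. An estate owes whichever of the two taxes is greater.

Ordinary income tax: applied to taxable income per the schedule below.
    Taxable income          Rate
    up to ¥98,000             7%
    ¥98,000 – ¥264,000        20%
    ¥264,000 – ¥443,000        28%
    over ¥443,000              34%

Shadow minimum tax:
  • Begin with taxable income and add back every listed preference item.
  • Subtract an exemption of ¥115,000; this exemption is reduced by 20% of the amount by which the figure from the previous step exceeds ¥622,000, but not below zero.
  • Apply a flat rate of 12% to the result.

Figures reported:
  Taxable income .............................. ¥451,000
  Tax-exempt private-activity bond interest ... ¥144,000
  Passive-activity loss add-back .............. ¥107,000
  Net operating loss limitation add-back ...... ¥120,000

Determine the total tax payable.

Ordinary income tax:
  ¥98,000 × 7% = ¥6,860
  ¥166,000 × 20% = ¥33,200
  ¥179,000 × 28% = ¥50,120
  ¥8,000 × 34% = ¥2,720
  → ¥92,900

Shadow minimum tax:
  Adjusted income: ¥451,000 + ¥144,000 + ¥107,000 + ¥120,000 = ¥822,000
  Exemption: ¥115,000 − 20% × (¥822,000 − ¥622,000) = ¥115,000 − ¥40,000 = ¥75,000
  Base: ¥822,000 − ¥75,000 = ¥747,000
  ¥747,000 × 12% = ¥89,640

¥92,900 > ¥89,640, so the ordinary income tax governs.

¥92,900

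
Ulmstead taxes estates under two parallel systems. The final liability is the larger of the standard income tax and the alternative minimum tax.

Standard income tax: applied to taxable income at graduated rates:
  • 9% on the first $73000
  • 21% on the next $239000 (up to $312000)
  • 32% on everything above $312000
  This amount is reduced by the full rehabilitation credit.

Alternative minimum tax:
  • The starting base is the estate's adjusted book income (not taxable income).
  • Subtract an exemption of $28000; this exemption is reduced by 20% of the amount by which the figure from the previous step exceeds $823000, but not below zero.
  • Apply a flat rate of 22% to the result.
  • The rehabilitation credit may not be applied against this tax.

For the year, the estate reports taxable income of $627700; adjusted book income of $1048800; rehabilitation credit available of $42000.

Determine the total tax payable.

Standard income tax:
  $73000 × 9% = $6570
  $239000 × 21% = $50190
  $315700 × 32% = $101024
  → $157784
  Less rehabilitation credit $42000 → $115784

Alternative minimum tax:
  Base (adjusted book income): $1048800
  Exemption: 20% × ($1048800 − $823000) = $45160 ≥ $28000, so the exemption is fully phased out
  Base: $1048800 − $0 = $1048800
  $1048800 × 22% = $230736

$230736 > $115784, so the alternative minimum tax is the binding amount.

$230736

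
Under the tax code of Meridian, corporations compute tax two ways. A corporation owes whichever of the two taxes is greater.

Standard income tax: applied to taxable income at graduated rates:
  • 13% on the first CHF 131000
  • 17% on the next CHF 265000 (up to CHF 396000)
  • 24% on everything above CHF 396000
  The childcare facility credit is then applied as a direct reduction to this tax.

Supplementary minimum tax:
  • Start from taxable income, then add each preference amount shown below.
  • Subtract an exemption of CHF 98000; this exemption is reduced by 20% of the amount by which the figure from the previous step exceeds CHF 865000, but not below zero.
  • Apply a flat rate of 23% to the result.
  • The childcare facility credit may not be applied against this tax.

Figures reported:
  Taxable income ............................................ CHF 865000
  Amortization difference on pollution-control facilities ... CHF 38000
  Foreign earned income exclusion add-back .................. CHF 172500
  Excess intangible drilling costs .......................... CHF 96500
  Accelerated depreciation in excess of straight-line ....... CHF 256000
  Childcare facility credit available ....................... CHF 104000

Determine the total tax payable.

CHF 328440

Standard income tax:
  CHF 131000 × 13% = CHF 17030
  CHF 265000 × 17% = CHF 45050
  CHF 469000 × 24% = CHF 112560
  → CHF 174640
  Less childcare facility credit CHF 104000 → CHF 70640

Supplementary minimum tax:
  Adjusted income: CHF 865000 + CHF 38000 + CHF 172500 + CHF 96500 + CHF 256000 = CHF 1428000
  Exemption: 20% × (CHF 1428000 − CHF 865000) = CHF 112600 ≥ CHF 98000, so the exemption is fully phased out
  Base: CHF 1428000 − CHF 0 = CHF 1428000
  CHF 1428000 × 23% = CHF 328440

CHF 328440 > CHF 70640, so the supplementary minimum tax is the binding amount.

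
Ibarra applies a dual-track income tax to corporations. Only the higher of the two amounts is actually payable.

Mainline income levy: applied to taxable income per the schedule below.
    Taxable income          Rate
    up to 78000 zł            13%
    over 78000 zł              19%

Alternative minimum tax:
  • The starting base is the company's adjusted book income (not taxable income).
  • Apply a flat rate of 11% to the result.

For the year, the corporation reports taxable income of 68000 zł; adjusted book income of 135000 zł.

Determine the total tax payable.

Mainline income levy:
  68000 zł × 13% = 8840 zł

Alternative minimum tax:
  Base (adjusted book income): 135000 zł
  135000 zł × 11% = 14850 zł

14850 zł > 8840 zł, so the alternative minimum tax is the binding amount.

14850 zł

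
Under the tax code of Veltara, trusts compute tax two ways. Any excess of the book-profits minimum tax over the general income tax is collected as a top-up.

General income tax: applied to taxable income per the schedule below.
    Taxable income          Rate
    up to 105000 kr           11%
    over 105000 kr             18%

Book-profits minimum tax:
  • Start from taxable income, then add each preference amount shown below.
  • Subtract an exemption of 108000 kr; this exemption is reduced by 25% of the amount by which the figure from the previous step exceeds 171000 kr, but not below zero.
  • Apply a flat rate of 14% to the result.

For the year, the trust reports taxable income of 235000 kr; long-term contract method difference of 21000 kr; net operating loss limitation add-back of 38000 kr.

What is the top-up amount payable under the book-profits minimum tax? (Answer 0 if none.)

Book-profits minimum tax:
  Adjusted income: 235000 kr + 21000 kr + 38000 kr = 294000 kr
  Exemption: 108000 kr − 25% × (294000 kr − 171000 kr) = 108000 kr − 30750 kr = 77250 kr
  Base: 294000 kr − 77250 kr = 216750 kr
  216750 kr × 14% = 30345 kr

General income tax:
  105000 kr × 11% = 11550 kr
  130000 kr × 18% = 23400 kr
  → 34950 kr

30345 kr ≤ 34950 kr, so no add-on is due.

0 kr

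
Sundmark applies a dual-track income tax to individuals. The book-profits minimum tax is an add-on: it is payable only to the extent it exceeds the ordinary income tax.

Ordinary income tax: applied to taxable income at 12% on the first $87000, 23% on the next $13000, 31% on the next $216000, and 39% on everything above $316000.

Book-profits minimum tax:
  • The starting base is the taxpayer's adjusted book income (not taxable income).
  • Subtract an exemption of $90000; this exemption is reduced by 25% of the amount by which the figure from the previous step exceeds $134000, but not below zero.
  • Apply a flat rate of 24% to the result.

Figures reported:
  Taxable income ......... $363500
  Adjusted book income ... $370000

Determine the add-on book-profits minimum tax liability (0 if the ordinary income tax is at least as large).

$0

Ordinary income tax:
  $87000 × 12% = $10440
  $13000 × 23% = $2990
  $216000 × 31% = $66960
  $47500 × 39% = $18525
  → $98915

Book-profits minimum tax:
  Base (adjusted book income): $370000
  Exemption: $90000 − 25% × ($370000 − $134000) = $90000 − $59000 = $31000
  Base: $370000 − $31000 = $339000
  $339000 × 24% = $81360

$81360 ≤ $98915, so no add-on is due.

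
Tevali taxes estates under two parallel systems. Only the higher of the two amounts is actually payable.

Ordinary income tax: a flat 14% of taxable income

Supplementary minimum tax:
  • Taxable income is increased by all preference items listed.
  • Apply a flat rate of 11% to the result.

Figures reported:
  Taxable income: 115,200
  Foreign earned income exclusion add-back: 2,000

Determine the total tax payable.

16,128

Ordinary income tax:
  115,200 × 14% = 16,128

Supplementary minimum tax:
  Adjusted income: 115,200 + 2,000 = 117,200
  117,200 × 11% = 12,892

16,128 > 12,892, so the ordinary income tax governs.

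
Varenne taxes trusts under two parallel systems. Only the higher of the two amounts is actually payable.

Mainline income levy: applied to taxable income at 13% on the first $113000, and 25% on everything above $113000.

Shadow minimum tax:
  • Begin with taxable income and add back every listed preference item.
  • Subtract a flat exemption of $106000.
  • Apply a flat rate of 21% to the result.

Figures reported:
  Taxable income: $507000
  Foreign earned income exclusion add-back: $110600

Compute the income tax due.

Shadow minimum tax:
  Adjusted income: $507000 + $110600 = $617600
  Less exemption $106000 → base $511600
  $511600 × 21% = $107436

Mainline income levy:
  $113000 × 13% = $14690
  $394000 × 25% = $98500
  → $113190

$113190 > $107436, so the mainline income levy governs.

$113190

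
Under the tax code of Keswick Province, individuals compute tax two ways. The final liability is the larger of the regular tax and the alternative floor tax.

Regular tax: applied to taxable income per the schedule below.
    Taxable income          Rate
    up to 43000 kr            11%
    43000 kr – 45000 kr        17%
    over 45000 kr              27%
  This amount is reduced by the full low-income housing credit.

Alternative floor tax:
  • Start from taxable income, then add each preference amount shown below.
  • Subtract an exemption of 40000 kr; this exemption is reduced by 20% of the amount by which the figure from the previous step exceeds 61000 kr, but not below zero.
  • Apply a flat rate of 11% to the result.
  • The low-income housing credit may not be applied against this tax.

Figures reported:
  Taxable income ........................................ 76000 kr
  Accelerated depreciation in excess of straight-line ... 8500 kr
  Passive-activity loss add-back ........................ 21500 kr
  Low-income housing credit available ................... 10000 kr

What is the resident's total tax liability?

8250 kr

Regular tax:
  43000 kr × 11% = 4730 kr
  2000 kr × 17% = 340 kr
  31000 kr × 27% = 8370 kr
  → 13440 kr
  Less low-income housing credit 10000 kr → 3440 kr

Alternative floor tax:
  Adjusted income: 76000 kr + 8500 kr + 21500 kr = 106000 kr
  Exemption: 40000 kr − 20% × (106000 kr − 61000 kr) = 40000 kr − 9000 kr = 31000 kr
  Base: 106000 kr − 31000 kr = 75000 kr
  75000 kr × 11% = 8250 kr

8250 kr > 3440 kr, so the alternative floor tax is the binding amount.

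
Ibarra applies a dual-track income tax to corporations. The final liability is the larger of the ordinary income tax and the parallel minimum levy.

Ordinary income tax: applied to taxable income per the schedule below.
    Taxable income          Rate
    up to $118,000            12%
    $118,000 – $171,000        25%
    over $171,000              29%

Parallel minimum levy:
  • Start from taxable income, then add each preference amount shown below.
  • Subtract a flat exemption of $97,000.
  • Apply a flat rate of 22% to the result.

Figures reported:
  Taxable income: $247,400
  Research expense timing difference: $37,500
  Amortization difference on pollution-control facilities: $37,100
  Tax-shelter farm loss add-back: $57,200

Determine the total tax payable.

$62,084

Parallel minimum levy:
  Adjusted income: $247,400 + $37,500 + $37,100 + $57,200 = $379,200
  Less exemption $97,000 → base $282,200
  $282,200 × 22% = $62,084

Ordinary income tax:
  $118,000 × 12% = $14,160
  $53,000 × 25% = $13,250
  $76,400 × 29% = $22,156
  → $49,566

$62,084 > $49,566, so the parallel minimum levy is the binding amount.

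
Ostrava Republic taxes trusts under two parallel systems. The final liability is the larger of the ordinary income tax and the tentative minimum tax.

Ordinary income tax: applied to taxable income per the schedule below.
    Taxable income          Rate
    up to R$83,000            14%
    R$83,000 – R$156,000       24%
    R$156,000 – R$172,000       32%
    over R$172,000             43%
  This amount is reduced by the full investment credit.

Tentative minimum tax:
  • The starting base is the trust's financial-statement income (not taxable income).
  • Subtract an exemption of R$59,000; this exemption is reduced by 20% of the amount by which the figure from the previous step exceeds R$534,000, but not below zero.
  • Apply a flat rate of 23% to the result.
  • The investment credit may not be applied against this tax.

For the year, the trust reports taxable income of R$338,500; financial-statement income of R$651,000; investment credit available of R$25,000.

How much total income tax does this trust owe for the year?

Ordinary income tax:
  R$83,000 × 14% = R$11,620
  R$73,000 × 24% = R$17,520
  R$16,000 × 32% = R$5,120
  R$166,500 × 43% = R$71,595
  → R$105,855
  Less investment credit R$25,000 → R$80,855

Tentative minimum tax:
  Base (financial-statement income): R$651,000
  Exemption: R$59,000 − 20% × (R$651,000 − R$534,000) = R$59,000 − R$23,400 = R$35,600
  Base: R$651,000 − R$35,600 = R$615,400
  R$615,400 × 23% = R$141,542

R$141,542 > R$80,855, so the tentative minimum tax is the binding amount.

R$141,542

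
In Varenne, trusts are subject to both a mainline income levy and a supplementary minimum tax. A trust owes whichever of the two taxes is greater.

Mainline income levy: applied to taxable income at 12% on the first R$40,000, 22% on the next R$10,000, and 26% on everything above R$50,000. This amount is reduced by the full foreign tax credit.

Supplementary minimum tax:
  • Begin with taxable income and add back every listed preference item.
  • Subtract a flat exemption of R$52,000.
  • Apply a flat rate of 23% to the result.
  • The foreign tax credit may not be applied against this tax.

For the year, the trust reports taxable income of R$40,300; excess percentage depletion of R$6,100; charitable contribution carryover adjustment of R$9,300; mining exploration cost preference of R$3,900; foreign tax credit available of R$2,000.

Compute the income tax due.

Supplementary minimum tax:
  Adjusted income: R$40,300 + R$6,100 + R$9,300 + R$3,900 = R$59,600
  Less exemption R$52,000 → base R$7,600
  R$7,600 × 23% = R$1,748

Mainline income levy:
  R$40,000 × 12% = R$4,800
  R$300 × 22% = R$66
  → R$4,866
  Less foreign tax credit R$2,000 → R$2,866

R$2,866 > R$1,748, so the mainline income levy governs.

R$2,866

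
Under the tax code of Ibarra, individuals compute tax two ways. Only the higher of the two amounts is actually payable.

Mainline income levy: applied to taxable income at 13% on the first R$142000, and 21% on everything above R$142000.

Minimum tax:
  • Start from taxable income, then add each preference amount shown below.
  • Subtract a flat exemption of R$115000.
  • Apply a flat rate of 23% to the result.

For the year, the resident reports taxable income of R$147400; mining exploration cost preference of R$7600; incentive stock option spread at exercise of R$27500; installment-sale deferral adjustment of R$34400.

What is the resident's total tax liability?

R$23437

Minimum tax:
  Adjusted income: R$147400 + R$7600 + R$27500 + R$34400 = R$216900
  Less exemption R$115000 → base R$101900
  R$101900 × 23% = R$23437

Mainline income levy:
  R$142000 × 13% = R$18460
  R$5400 × 21% = R$1134
  → R$19594

R$23437 > R$19594, so the minimum tax is the binding amount.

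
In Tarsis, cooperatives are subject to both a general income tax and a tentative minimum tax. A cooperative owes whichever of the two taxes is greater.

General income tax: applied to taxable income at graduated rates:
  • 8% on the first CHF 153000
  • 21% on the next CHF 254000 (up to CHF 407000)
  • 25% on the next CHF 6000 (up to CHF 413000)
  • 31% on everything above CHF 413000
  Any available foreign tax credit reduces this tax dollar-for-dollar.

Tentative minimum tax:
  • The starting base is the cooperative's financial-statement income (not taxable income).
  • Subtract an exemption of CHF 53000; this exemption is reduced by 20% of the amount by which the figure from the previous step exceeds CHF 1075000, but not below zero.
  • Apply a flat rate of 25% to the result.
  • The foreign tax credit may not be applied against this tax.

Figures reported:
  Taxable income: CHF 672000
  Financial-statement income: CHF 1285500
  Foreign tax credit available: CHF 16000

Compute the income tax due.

CHF 318650

General income tax:
  CHF 153000 × 8% = CHF 12240
  CHF 254000 × 21% = CHF 53340
  CHF 6000 × 25% = CHF 1500
  CHF 259000 × 31% = CHF 80290
  → CHF 147370
  Less foreign tax credit CHF 16000 → CHF 131370

Tentative minimum tax:
  Base (financial-statement income): CHF 1285500
  Exemption: CHF 53000 − 20% × (CHF 1285500 − CHF 1075000) = CHF 53000 − CHF 42100 = CHF 10900
  Base: CHF 1285500 − CHF 10900 = CHF 1274600
  CHF 1274600 × 25% = CHF 318650

CHF 318650 > CHF 131370, so the tentative minimum tax is the binding amount.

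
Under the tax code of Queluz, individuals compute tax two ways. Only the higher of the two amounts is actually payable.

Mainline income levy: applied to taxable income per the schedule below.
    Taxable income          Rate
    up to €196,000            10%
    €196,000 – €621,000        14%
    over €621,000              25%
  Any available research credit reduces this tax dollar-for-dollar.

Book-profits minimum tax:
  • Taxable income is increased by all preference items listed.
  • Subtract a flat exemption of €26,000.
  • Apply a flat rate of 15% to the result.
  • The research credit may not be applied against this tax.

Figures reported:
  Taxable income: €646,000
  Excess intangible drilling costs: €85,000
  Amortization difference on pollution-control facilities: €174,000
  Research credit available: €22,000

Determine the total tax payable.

Mainline income levy:
  €196,000 × 10% = €19,600
  €425,000 × 14% = €59,500
  €25,000 × 25% = €6,250
  → €85,350
  Less research credit €22,000 → €63,350

Book-profits minimum tax:
  Adjusted income: €646,000 + €85,000 + €174,000 = €905,000
  Less exemption €26,000 → base €879,000
  €879,000 × 15% = €131,850

€131,850 > €63,350, so the book-profits minimum tax is the binding amount.

€131,850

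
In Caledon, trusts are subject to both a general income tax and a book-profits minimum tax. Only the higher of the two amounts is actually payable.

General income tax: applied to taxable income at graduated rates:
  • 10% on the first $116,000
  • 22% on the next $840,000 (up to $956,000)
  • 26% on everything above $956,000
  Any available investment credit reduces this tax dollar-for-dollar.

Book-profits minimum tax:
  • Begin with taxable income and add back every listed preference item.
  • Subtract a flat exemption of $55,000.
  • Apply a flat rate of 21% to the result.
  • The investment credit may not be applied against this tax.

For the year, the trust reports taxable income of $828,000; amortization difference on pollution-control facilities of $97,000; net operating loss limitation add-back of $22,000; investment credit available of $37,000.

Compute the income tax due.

General income tax:
  $116,000 × 10% = $11,600
  $712,000 × 22% = $156,640
  → $168,240
  Less investment credit $37,000 → $131,240

Book-profits minimum tax:
  Adjusted income: $828,000 + $97,000 + $22,000 = $947,000
  Less exemption $55,000 → base $892,000
  $892,000 × 21% = $187,320

$187,320 > $131,240, so the book-profits minimum tax is the binding amount.

$187,320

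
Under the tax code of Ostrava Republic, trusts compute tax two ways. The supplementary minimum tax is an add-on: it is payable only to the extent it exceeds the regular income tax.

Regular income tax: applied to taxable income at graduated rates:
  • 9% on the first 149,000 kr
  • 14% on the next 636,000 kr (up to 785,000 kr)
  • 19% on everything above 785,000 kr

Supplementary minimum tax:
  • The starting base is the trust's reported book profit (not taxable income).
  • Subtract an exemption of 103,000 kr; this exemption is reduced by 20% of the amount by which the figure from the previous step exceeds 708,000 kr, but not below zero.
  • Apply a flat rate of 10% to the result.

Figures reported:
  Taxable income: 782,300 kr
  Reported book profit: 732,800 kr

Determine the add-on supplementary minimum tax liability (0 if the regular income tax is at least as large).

0 kr

Supplementary minimum tax:
  Base (reported book profit): 732,800 kr
  Exemption: 103,000 kr − 20% × (732,800 kr − 708,000 kr) = 103,000 kr − 4,960 kr = 98,040 kr
  Base: 732,800 kr − 98,040 kr = 634,760 kr
  634,760 kr × 10% = 63,476 kr

Regular income tax:
  149,000 kr × 9% = 13,410 kr
  633,300 kr × 14% = 88,662 kr
  → 102,072 kr

63,476 kr ≤ 102,072 kr, so no add-on is due.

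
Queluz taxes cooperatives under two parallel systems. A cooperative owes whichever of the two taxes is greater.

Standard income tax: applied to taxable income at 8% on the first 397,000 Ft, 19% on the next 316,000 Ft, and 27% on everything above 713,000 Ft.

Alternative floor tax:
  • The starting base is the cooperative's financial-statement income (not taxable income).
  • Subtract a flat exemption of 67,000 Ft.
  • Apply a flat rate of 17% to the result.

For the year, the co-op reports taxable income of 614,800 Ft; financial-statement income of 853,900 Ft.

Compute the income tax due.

133,773 Ft

Alternative floor tax:
  Base (financial-statement income): 853,900 Ft
  Less exemption 67,000 Ft → base 786,900 Ft
  786,900 Ft × 17% = 133,773 Ft

Standard income tax:
  397,000 Ft × 8% = 31,760 Ft
  217,800 Ft × 19% = 41,382 Ft
  → 73,142 Ft

133,773 Ft > 73,142 Ft, so the alternative floor tax is the binding amount.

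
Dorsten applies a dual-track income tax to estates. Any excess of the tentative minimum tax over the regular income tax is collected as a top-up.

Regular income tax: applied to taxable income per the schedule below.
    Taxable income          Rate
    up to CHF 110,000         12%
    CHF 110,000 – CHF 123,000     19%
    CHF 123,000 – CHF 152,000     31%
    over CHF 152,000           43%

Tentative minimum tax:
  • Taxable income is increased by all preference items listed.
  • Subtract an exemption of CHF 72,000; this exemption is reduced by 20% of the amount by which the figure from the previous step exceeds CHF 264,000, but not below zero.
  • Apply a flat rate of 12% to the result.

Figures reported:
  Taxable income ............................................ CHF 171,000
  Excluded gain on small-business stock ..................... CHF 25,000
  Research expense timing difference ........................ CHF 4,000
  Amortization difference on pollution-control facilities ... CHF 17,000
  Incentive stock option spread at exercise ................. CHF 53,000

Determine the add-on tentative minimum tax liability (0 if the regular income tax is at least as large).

Regular income tax:
  CHF 110,000 × 12% = CHF 13,200
  CHF 13,000 × 19% = CHF 2,470
  CHF 29,000 × 31% = CHF 8,990
  CHF 19,000 × 43% = CHF 8,170
  → CHF 32,830

Tentative minimum tax:
  Adjusted income: CHF 171,000 + CHF 25,000 + CHF 4,000 + CHF 17,000 + CHF 53,000 = CHF 270,000
  Exemption: CHF 72,000 − 20% × (CHF 270,000 − CHF 264,000) = CHF 72,000 − CHF 1,200 = CHF 70,800
  Base: CHF 270,000 − CHF 70,800 = CHF 199,200
  CHF 199,200 × 12% = CHF 23,904

CHF 23,904 ≤ CHF 32,830, so no add-on is due.

CHF 0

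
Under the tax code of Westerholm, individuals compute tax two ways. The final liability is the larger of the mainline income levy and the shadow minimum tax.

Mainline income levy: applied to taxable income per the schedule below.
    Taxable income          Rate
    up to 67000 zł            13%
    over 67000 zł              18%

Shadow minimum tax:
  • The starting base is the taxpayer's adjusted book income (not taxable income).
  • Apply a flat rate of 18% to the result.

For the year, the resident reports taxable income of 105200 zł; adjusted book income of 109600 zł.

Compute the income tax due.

Shadow minimum tax:
  Base (adjusted book income): 109600 zł
  109600 zł × 18% = 19728 zł

Mainline income levy:
  67000 zł × 13% = 8710 zł
  38200 zł × 18% = 6876 zł
  → 15586 zł

19728 zł > 15586 zł, so the shadow minimum tax is the binding amount.

19728 zł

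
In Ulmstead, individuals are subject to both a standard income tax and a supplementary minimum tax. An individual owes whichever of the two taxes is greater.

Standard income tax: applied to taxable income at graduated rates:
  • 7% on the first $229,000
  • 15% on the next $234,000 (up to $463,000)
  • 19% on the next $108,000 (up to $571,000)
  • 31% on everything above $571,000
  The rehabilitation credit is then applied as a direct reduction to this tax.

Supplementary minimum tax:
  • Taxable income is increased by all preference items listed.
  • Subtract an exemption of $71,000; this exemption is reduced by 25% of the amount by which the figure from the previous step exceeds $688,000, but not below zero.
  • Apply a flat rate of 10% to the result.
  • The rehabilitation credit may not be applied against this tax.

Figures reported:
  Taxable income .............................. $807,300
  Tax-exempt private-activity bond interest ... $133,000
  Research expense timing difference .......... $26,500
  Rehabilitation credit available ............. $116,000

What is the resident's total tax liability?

$96,550

Standard income tax:
  $229,000 × 7% = $16,030
  $234,000 × 15% = $35,100
  $108,000 × 19% = $20,520
  $236,300 × 31% = $73,253
  → $144,903
  Less rehabilitation credit $116,000 → $28,903

Supplementary minimum tax:
  Adjusted income: $807,300 + $133,000 + $26,500 = $966,800
  Exemption: $71,000 − 25% × ($966,800 − $688,000) = $71,000 − $69,700 = $1,300
  Base: $966,800 − $1,300 = $965,500
  $965,500 × 10% = $96,550

$96,550 > $28,903, so the supplementary minimum tax is the binding amount.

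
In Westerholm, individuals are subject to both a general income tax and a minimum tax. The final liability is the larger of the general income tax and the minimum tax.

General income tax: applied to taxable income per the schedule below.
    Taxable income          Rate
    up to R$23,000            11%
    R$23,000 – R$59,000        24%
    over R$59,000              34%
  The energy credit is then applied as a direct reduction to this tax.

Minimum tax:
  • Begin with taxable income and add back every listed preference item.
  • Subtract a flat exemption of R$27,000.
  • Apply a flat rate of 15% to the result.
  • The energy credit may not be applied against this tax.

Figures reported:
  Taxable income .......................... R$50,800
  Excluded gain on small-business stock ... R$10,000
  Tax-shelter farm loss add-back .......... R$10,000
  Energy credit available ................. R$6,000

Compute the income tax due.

R$6,570

General income tax:
  R$23,000 × 11% = R$2,530
  R$27,800 × 24% = R$6,672
  → R$9,202
  Less energy credit R$6,000 → R$3,202

Minimum tax:
  Adjusted income: R$50,800 + R$10,000 + R$10,000 = R$70,800
  Less exemption R$27,000 → base R$43,800
  R$43,800 × 15% = R$6,570

R$6,570 > R$3,202, so the minimum tax is the binding amount.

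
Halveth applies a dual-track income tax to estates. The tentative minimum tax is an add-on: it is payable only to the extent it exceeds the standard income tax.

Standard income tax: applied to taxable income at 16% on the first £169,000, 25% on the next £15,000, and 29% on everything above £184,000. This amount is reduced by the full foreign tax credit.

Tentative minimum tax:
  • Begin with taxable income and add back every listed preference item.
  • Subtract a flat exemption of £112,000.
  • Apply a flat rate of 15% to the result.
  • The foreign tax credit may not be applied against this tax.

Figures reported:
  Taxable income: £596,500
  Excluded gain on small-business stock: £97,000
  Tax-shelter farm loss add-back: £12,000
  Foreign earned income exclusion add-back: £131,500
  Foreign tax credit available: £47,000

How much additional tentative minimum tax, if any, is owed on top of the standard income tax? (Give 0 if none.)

£5,335

Standard income tax:
  £169,000 × 16% = £27,040
  £15,000 × 25% = £3,750
  £412,500 × 29% = £119,625
  → £150,415
  Less foreign tax credit £47,000 → £103,415

Tentative minimum tax:
  Adjusted income: £596,500 + £97,000 + £12,000 + £131,500 = £837,000
  Less exemption £112,000 → base £725,000
  £725,000 × 15% = £108,750

Excess of tentative minimum tax over standard income tax: £108,750 − £103,415 = £5,335.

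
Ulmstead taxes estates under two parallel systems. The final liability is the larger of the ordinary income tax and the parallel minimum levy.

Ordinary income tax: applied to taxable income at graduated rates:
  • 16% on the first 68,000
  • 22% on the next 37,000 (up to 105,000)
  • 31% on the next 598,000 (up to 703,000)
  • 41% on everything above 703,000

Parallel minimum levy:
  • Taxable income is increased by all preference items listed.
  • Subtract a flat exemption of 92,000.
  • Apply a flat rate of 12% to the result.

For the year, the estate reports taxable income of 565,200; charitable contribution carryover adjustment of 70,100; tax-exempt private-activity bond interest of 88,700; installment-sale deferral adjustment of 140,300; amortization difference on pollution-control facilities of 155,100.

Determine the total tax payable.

Ordinary income tax:
  68,000 × 16% = 10,880
  37,000 × 22% = 8,140
  460,200 × 31% = 142,662
  → 161,682

Parallel minimum levy:
  Adjusted income: 565,200 + 70,100 + 88,700 + 140,300 + 155,100 = 1,019,400
  Less exemption 92,000 → base 927,400
  927,400 × 12% = 111,288

161,682 > 111,288, so the ordinary income tax governs.

161,682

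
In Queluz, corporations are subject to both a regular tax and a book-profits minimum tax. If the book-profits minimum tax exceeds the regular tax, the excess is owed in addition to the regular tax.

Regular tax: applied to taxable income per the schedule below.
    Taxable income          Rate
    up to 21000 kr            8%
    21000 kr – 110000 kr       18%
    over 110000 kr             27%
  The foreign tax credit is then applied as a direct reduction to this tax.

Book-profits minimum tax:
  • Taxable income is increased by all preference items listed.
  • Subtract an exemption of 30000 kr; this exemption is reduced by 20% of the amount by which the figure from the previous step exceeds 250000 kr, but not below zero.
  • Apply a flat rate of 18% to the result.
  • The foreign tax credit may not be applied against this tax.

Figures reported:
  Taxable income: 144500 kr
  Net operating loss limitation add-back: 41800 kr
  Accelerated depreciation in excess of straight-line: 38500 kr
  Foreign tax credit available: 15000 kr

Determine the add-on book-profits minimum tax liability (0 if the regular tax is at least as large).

Book-profits minimum tax:
  Adjusted income: 144500 kr + 41800 kr + 38500 kr = 224800 kr
  Exemption: 224800 kr ≤ 250000 kr, so full 30000 kr applies
  Base: 224800 kr − 30000 kr = 194800 kr
  194800 kr × 18% = 35064 kr

Regular tax:
  21000 kr × 8% = 1680 kr
  89000 kr × 18% = 16020 kr
  34500 kr × 27% = 9315 kr
  → 27015 kr
  Less foreign tax credit 15000 kr → 12015 kr

Excess of book-profits minimum tax over regular tax: 35064 kr − 12015 kr = 23049 kr.

23049 kr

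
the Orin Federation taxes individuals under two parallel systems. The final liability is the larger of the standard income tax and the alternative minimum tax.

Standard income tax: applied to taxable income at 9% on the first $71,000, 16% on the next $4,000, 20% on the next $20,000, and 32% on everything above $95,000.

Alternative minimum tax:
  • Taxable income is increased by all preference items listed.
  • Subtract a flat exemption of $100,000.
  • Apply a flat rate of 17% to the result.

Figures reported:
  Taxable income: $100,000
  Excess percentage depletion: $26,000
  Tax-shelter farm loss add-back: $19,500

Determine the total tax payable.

$12,630

Standard income tax:
  $71,000 × 9% = $6,390
  $4,000 × 16% = $640
  $20,000 × 20% = $4,000
  $5,000 × 32% = $1,600
  → $12,630

Alternative minimum tax:
  Adjusted income: $100,000 + $26,000 + $19,500 = $145,500
  Less exemption $100,000 → base $45,500
  $45,500 × 17% = $7,735

$12,630 > $7,735, so the standard income tax governs.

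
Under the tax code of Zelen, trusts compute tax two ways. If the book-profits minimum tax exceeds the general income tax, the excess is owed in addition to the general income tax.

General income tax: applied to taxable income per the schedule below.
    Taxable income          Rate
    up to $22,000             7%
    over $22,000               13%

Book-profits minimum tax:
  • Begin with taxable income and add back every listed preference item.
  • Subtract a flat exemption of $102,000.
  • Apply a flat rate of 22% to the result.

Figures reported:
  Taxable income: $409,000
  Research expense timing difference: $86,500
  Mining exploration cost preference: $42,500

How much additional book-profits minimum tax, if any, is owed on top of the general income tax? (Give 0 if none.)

General income tax:
  $22,000 × 7% = $1,540
  $387,000 × 13% = $50,310
  → $51,850

Book-profits minimum tax:
  Adjusted income: $409,000 + $86,500 + $42,500 = $538,000
  Less exemption $102,000 → base $436,000
  $436,000 × 22% = $95,920

Excess of book-profits minimum tax over general income tax: $95,920 − $51,850 = $44,070.

$44,070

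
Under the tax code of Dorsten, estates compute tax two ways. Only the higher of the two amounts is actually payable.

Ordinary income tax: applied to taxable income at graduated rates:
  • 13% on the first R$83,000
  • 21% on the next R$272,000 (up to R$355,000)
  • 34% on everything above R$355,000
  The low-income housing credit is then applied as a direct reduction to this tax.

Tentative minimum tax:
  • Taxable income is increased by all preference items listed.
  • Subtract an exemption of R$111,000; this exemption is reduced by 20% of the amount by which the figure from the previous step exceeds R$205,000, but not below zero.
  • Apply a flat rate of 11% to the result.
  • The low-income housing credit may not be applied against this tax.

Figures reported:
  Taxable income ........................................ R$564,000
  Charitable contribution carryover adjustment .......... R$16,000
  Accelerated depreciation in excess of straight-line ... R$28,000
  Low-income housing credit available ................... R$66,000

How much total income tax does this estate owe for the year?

R$72,970

Ordinary income tax:
  R$83,000 × 13% = R$10,790
  R$272,000 × 21% = R$57,120
  R$209,000 × 34% = R$71,060
  → R$138,970
  Less low-income housing credit R$66,000 → R$72,970

Tentative minimum tax:
  Adjusted income: R$564,000 + R$16,000 + R$28,000 = R$608,000
  Exemption: R$111,000 − 20% × (R$608,000 − R$205,000) = R$111,000 − R$80,600 = R$30,400
  Base: R$608,000 − R$30,400 = R$577,600
  R$577,600 × 11% = R$63,536

R$72,970 > R$63,536, so the ordinary income tax governs.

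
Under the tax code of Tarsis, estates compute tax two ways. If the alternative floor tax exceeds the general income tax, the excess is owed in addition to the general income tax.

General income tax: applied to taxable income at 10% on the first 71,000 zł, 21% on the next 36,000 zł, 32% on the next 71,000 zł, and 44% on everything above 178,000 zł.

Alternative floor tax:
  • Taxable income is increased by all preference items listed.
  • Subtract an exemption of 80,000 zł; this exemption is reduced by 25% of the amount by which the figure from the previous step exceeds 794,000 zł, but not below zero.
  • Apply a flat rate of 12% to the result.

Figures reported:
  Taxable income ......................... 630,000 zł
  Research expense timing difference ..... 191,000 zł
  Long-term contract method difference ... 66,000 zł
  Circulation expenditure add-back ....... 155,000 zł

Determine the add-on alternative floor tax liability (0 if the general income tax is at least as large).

0 zł

General income tax:
  71,000 zł × 10% = 7,100 zł
  36,000 zł × 21% = 7,560 zł
  71,000 zł × 32% = 22,720 zł
  452,000 zł × 44% = 198,880 zł
  → 236,260 zł

Alternative floor tax:
  Adjusted income: 630,000 zł + 191,000 zł + 66,000 zł + 155,000 zł = 1,042,000 zł
  Exemption: 80,000 zł − 25% × (1,042,000 zł − 794,000 zł) = 80,000 zł − 62,000 zł = 18,000 zł
  Base: 1,042,000 zł − 18,000 zł = 1,024,000 zł
  1,024,000 zł × 12% = 122,880 zł

122,880 zł ≤ 236,260 zł, so no add-on is due.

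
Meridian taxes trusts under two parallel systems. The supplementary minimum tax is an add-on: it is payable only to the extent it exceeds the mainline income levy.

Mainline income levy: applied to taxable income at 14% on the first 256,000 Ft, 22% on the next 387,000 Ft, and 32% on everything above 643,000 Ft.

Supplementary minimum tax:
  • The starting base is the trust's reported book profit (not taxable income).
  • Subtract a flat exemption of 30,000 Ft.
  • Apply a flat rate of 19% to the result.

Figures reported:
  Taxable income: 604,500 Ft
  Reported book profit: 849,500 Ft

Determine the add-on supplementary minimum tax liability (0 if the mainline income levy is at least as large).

43,195 Ft

Mainline income levy:
  256,000 Ft × 14% = 35,840 Ft
  348,500 Ft × 22% = 76,670 Ft
  → 112,510 Ft

Supplementary minimum tax:
  Base (reported book profit): 849,500 Ft
  Less exemption 30,000 Ft → base 819,500 Ft
  819,500 Ft × 19% = 155,705 Ft

Excess of supplementary minimum tax over mainline income levy: 155,705 Ft − 112,510 Ft = 43,195 Ft.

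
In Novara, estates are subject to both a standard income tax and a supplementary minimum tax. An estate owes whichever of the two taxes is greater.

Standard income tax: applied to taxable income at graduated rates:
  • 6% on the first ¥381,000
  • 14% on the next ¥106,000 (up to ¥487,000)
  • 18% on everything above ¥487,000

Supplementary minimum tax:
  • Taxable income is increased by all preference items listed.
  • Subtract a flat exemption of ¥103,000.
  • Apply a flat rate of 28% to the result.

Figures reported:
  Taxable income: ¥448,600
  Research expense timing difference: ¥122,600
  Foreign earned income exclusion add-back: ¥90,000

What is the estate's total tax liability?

Standard income tax:
  ¥381,000 × 6% = ¥22,860
  ¥67,600 × 14% = ¥9,464
  → ¥32,324

Supplementary minimum tax:
  Adjusted income: ¥448,600 + ¥122,600 + ¥90,000 = ¥661,200
  Less exemption ¥103,000 → base ¥558,200
  ¥558,200 × 28% = ¥156,296

¥156,296 > ¥32,324, so the supplementary minimum tax is the binding amount.

¥156,296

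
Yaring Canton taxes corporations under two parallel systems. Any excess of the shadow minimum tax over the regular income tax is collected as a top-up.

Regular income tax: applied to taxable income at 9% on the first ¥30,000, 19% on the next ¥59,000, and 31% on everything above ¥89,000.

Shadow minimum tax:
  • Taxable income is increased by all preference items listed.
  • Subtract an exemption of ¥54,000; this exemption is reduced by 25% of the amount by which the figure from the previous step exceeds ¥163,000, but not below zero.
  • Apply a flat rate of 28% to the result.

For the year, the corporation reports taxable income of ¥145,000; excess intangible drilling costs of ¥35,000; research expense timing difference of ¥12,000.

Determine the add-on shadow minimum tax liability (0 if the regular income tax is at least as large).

¥9,400

Regular income tax:
  ¥30,000 × 9% = ¥2,700
  ¥59,000 × 19% = ¥11,210
  ¥56,000 × 31% = ¥17,360
  → ¥31,270

Shadow minimum tax:
  Adjusted income: ¥145,000 + ¥35,000 + ¥12,000 = ¥192,000
  Exemption: ¥54,000 − 25% × (¥192,000 − ¥163,000) = ¥54,000 − ¥7,250 = ¥46,750
  Base: ¥192,000 − ¥46,750 = ¥145,250
  ¥145,250 × 28% = ¥40,670

Excess of shadow minimum tax over regular income tax: ¥40,670 − ¥31,270 = ¥9,400.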